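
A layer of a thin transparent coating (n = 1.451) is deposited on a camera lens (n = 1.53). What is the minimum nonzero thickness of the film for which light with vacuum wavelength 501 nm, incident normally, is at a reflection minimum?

Top surface (1.0 → 1.451): reflection off a higher-index medium gives a half-wave phase shift.
Ray reflecting at the bottom interface goes from n = 1.451 toward n = 1.53: a half-wave phase shift.
The two reflections carry the same phase change, so no net offset.
For dark reflection here: 2 n t = (m + ½) λ.
Minimum at m = 0: t = λ / (4 n) = 501 / (4 × 1.451) = 86.3 nm.

86.3 nm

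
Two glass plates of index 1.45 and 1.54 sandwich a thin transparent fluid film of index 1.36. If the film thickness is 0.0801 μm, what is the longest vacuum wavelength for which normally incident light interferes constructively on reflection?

436 nm

At the upper boundary (n = 1.45 to n = 1.36) the reflected ray undergoes no phase shift.
Ray reflecting at the bottom interface goes from n = 1.36 toward n = 1.54: a half-wave phase shift.
Net: one phase inversion between the two reflected rays.
For maximum reflection here: 2 n t = (m + ½) λ.
λ = 2 n t / (m + ½). The longest wavelength is m = 0: λ = 2 × 1.36 × 80.1 / 0.500 = 436 nm.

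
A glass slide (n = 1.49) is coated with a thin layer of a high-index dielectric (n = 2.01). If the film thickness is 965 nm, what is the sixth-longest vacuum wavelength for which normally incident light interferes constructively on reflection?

705 nm

Ray reflecting at the top interface goes from n = 1.0 toward n = 2.01: a half-wave phase shift.
Bottom surface (2.01 → 1.49): reflection off a lower-index medium gives no phase shift.
Net: one phase inversion between the two reflected rays.
So the condition for constructive reflection is 2 n t = (m + ½) λ.
λ = 2 n t / (m + ½). The sixth-longest wavelength is m = 5: λ = 2 × 2.01 × 965 / 5.50 = 705 nm.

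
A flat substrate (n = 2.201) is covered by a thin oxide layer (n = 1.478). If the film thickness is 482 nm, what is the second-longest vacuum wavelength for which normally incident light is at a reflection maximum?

712 nm

Ray reflecting at the top interface goes from n = 1.0 toward n = 1.478: a half-wave phase shift.
Bottom surface (1.478 → 2.201): reflection off a higher-index medium gives a half-wave phase shift.
The two reflections carry the same phase change, so no net offset.
For maximum reflection here: 2 n t = m λ.
λ = 2 n t / m. The second-longest wavelength is m = 2: λ = 2 × 1.478 × 482 / 2.00 = 712 nm.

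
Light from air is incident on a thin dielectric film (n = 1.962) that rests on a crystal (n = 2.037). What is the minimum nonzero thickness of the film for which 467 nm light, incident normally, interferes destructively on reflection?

59.5 nm

Ray reflecting at the top interface goes from n = 1.0 toward n = 1.962: a half-wave phase shift.
Ray reflecting at the bottom interface goes from n = 1.962 toward n = 2.037: a half-wave phase shift.
The two reflections carry the same phase change, so no net offset.
With no net inversion, destructive interference in reflection requires 2 n t = (m + ½) λ.
Minimum at m = 0: t = λ / (4 n) = 467 / (4 × 1.962) = 59.5 nm.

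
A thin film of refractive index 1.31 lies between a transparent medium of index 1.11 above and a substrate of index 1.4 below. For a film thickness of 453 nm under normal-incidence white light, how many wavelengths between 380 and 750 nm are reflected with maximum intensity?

2

At the upper boundary (n = 1.11 to n = 1.31) the reflected ray undergoes a half-wave phase shift.
At the lower boundary (n = 1.31 to n = 1.4) the reflected ray undergoes a half-wave phase shift.
Net: no relative phase inversion (both shifts match).
So the condition for constructive reflection is 2 n t = m λ.
λ = 2 n t / m = 1187 / m nm.
m=1: 1187 nm (IR); m=2: 593 nm (visible); m=3: 396 nm (visible); m=4: 297 nm (UV).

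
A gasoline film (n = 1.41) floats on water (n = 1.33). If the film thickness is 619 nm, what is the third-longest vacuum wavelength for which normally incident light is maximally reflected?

Top surface (1.0 → 1.41): reflection off a higher-index medium gives a half-wave phase shift.
At the lower boundary (n = 1.41 to n = 1.33) the reflected ray undergoes no phase shift.
The two reflections differ by half a wavelength.
With one net inversion, constructive interference in reflection requires 2 n t = (m + ½) λ.
λ = 2 n t / (m + ½). The third-longest wavelength is m = 2: λ = 2 × 1.41 × 619 / 2.50 = 698 nm.

698 nm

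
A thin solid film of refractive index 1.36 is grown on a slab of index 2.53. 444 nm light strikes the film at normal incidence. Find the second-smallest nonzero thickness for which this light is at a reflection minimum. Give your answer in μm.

0.245 μm

Top surface (1.0 → 1.36): reflection off a higher-index medium gives a half-wave phase shift.
Ray reflecting at the bottom interface goes from n = 1.36 toward n = 2.53: a half-wave phase shift.
Zero or two π shifts → no net half-wave offset.
So the condition for destructive reflection is 2 n t = (m + ½) λ.
The second-smallest nonzero thickness corresponds to m = 1: t = (m + ½) λ / (2 n) = 1.50 × 444 / (2 × 1.36) = 245 nm.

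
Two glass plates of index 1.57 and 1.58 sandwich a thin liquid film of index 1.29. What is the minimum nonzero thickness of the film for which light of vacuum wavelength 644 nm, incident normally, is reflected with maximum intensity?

125 nm

Ray reflecting at the top interface goes from n = 1.57 toward n = 1.29: no phase shift.
At the lower boundary (n = 1.29 to n = 1.58) the reflected ray undergoes a half-wave phase shift.
Net: one phase inversion between the two reflected rays.
So the condition for constructive reflection is 2 n t = (m + ½) λ.
Minimum at m = 0: t = λ / (4 n) = 644 / (4 × 1.29) = 125 nm.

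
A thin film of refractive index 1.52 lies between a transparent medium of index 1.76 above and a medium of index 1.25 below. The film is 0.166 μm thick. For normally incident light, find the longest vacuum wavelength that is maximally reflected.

505 nm

At the upper boundary (n = 1.76 to n = 1.52) the reflected ray undergoes no phase shift.
Ray reflecting at the bottom interface goes from n = 1.52 toward n = 1.25: no phase shift.
Zero or two π shifts → no net half-wave offset.
For strong reflection here: 2 n t = m λ.
λ = 2 n t / m. The longest wavelength is m = 1: λ = 2 × 1.52 × 166 / 1.00 = 505 nm.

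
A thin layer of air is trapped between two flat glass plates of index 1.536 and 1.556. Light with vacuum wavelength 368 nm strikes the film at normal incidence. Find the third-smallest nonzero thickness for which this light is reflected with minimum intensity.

552 nm

At the upper boundary (n = 1.536 to n = 1.0) the reflected ray undergoes no phase shift.
Ray reflecting at the bottom interface goes from n = 1.0 toward n = 1.556: a half-wave phase shift.
Net: one phase inversion between the two reflected rays.
For weak reflection here: 2 n t = m λ.
The third-smallest nonzero thickness corresponds to m = 3: t = m λ / (2 n) = 3.00 × 368 / (2 × 1.0) = 552 nm.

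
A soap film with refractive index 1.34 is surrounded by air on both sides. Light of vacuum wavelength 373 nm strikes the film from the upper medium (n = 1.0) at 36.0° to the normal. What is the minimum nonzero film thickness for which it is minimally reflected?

155 nm

At the upper boundary (n = 1.0 to n = 1.34) the reflected ray undergoes a half-wave phase shift.
At the lower boundary (n = 1.34 to n = 1.0) the reflected ray undergoes no phase shift.
The two reflections differ by half a wavelength.
So the condition for destructive reflection is 2 n t cos θ_r = m λ.
Snell's law: 1.0 sin 36.0° = 1.34 sin θ_r → sin θ_r = 0.439, cos θ_r = 0.899.
Minimum nonzero at m = 1: t = λ / (2 n cos θ_r) = 373 / (2 × 1.34 × 0.899) = 155 nm.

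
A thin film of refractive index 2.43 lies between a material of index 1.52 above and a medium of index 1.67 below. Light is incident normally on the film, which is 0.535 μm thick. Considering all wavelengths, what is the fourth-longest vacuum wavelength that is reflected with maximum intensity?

Top surface (1.52 → 2.43): reflection off a higher-index medium gives a half-wave phase shift.
Bottom surface (2.43 → 1.67): reflection off a lower-index medium gives no phase shift.
The two reflections differ by half a wavelength.
So the condition for constructive reflection is 2 n t = (m + ½) λ.
λ = 2 n t / (m + ½). The fourth-longest wavelength is m = 3: λ = 2 × 2.43 × 535 / 3.50 = 743 nm.

743 nm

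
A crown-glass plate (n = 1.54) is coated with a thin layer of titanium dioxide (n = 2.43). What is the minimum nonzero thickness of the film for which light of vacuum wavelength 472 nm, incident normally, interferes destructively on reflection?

97.1 nm

At the upper boundary (n = 1.0 to n = 2.43) the reflected ray undergoes a half-wave phase shift.
At the lower boundary (n = 2.43 to n = 1.54) the reflected ray undergoes no phase shift.
Exactly one π shift → a net half-wave offset.
For dark reflection here: 2 n t = m λ.
Minimum nonzero at m = 1: t = λ / (2 n) = 472 / (2 × 2.43) = 97.1 nm.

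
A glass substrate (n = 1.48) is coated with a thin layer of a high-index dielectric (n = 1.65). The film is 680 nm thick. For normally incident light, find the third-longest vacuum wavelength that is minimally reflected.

748 nm

Top surface (1.0 → 1.65): reflection off a higher-index medium gives a half-wave phase shift.
At the lower boundary (n = 1.65 to n = 1.48) the reflected ray undergoes no phase shift.
Net: one phase inversion between the two reflected rays.
For dark reflection here: 2 n t = m λ.
λ = 2 n t / m. The third-longest wavelength is m = 3: λ = 2 × 1.65 × 680 / 3.00 = 748 nm.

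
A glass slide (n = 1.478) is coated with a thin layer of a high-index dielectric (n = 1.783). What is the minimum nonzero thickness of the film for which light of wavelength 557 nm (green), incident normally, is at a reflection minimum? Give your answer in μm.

Top surface (1.0 → 1.783): reflection off a higher-index medium gives a half-wave phase shift.
Ray reflecting at the bottom interface goes from n = 1.783 toward n = 1.478: no phase shift.
Exactly one π shift → a net half-wave offset.
So the condition for destructive reflection is 2 n t = m λ.
Minimum nonzero at m = 1: t = λ / (2 n) = 557 / (2 × 1.783) = 156 nm.

0.156 μm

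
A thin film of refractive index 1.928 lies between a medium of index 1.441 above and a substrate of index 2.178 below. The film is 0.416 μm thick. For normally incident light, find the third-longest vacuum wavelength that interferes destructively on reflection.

642 nm

At the upper boundary (n = 1.441 to n = 1.928) the reflected ray undergoes a half-wave phase shift.
Ray reflecting at the bottom interface goes from n = 1.928 toward n = 2.178: a half-wave phase shift.
Zero or two π shifts → no net half-wave offset.
With no net inversion, destructive interference in reflection requires 2 n t = (m + ½) λ.
λ = 2 n t / (m + ½). The third-longest wavelength is m = 2: λ = 2 × 1.928 × 416 / 2.50 = 642 nm.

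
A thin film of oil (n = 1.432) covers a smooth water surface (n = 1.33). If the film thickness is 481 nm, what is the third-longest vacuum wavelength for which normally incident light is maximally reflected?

551 nm

Top surface (1.0 → 1.432): reflection off a higher-index medium gives a half-wave phase shift.
At the lower boundary (n = 1.432 to n = 1.33) the reflected ray undergoes no phase shift.
The two reflections differ by half a wavelength.
So the condition for constructive reflection is 2 n t = (m + ½) λ.
λ = 2 n t / (m + ½). The third-longest wavelength is m = 2: λ = 2 × 1.432 × 481 / 2.50 = 551 nm.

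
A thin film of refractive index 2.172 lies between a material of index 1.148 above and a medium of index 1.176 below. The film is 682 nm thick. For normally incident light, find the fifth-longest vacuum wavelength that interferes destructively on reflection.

593 nm

Ray reflecting at the top interface goes from n = 1.148 toward n = 2.172: a half-wave phase shift.
At the lower boundary (n = 2.172 to n = 1.176) the reflected ray undergoes no phase shift.
The two reflections differ by half a wavelength.
So the condition for destructive reflection is 2 n t = m λ.
λ = 2 n t / m. The fifth-longest wavelength is m = 5: λ = 2 × 2.172 × 682 / 5.00 = 593 nm.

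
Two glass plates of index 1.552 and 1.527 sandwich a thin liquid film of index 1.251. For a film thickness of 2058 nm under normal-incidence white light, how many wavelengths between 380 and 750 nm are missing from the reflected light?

7

At the upper boundary (n = 1.552 to n = 1.251) the reflected ray undergoes no phase shift.
Ray reflecting at the bottom interface goes from n = 1.251 toward n = 1.527: a half-wave phase shift.
Net: one phase inversion between the two reflected rays.
For minimum reflection here: 2 n t = m λ.
λ = 2 n t / m = 5149 / m nm.
m=6: 858 nm (IR); m=7: 736 nm (visible); m=8: 644 nm (visible); m=9: 572 nm (visible); m=10: 515 nm (visible); m=11: 468 nm (visible); m=12: 429 nm (visible); m=13: 396 nm (visible); m=14: 368 nm (UV).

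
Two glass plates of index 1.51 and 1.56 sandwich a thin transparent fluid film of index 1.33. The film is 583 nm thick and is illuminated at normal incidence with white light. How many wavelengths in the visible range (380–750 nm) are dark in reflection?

2

Top surface (1.51 → 1.33): reflection off a lower-index medium gives no phase shift.
Ray reflecting at the bottom interface goes from n = 1.33 toward n = 1.56: a half-wave phase shift.
The two reflections differ by half a wavelength.
For weak reflection here: 2 n t = m λ.
λ = 2 n t / m = 1551 / m nm.
m=2: 775 nm (IR); m=3: 517 nm (visible); m=4: 388 nm (visible); m=5: 310 nm (UV).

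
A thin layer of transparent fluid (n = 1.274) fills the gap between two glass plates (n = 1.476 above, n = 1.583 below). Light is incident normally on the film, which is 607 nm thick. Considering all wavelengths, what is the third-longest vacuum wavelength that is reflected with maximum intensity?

619 nm

Top surface (1.476 → 1.274): reflection off a lower-index medium gives no phase shift.
Ray reflecting at the bottom interface goes from n = 1.274 toward n = 1.583: a half-wave phase shift.
Exactly one π shift → a net half-wave offset.
So the condition for constructive reflection is 2 n t = (m + ½) λ.
λ = 2 n t / (m + ½). The third-longest wavelength is m = 2: λ = 2 × 1.274 × 607 / 2.50 = 619 nm.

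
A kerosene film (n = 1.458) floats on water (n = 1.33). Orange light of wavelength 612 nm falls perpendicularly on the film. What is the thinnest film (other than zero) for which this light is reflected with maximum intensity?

105 nm

Top surface (1.0 → 1.458): reflection off a higher-index medium gives a half-wave phase shift.
Bottom surface (1.458 → 1.33): reflection off a lower-index medium gives no phase shift.
The two reflections differ by half a wavelength.
With one net inversion, constructive interference in reflection requires 2 n t = (m + ½) λ.
Minimum at m = 0: t = λ / (4 n) = 612 / (4 × 1.458) = 105 nm.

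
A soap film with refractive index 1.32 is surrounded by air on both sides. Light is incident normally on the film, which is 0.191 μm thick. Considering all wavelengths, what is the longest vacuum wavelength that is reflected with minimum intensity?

504 nm

Top surface (1.0 → 1.32): reflection off a higher-index medium gives a half-wave phase shift.
Ray reflecting at the bottom interface goes from n = 1.32 toward n = 1.0: no phase shift.
The two reflections differ by half a wavelength.
So the condition for destructive reflection is 2 n t = m λ.
λ = 2 n t / m. The longest wavelength is m = 1: λ = 2 × 1.32 × 191 / 1.00 = 504 nm.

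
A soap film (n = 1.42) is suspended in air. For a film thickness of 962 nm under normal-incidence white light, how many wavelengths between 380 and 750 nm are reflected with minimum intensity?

4

Top surface (1.0 → 1.42): reflection off a higher-index medium gives a half-wave phase shift.
Bottom surface (1.42 → 1.0): reflection off a lower-index medium gives no phase shift.
The two reflections differ by half a wavelength.
For dark reflection here: 2 n t = m λ.
λ = 2 n t / m = 2732 / m nm.
m=3: 911 nm (IR); m=4: 683 nm (visible); m=5: 546 nm (visible); m=6: 455 nm (visible); m=7: 390 nm (visible); m=8: 342 nm (UV).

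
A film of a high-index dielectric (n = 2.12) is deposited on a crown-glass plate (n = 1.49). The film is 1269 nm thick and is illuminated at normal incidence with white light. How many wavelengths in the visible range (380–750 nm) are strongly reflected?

7

Top surface (1.0 → 2.12): reflection off a higher-index medium gives a half-wave phase shift.
At the lower boundary (n = 2.12 to n = 1.49) the reflected ray undergoes no phase shift.
Exactly one π shift → a net half-wave offset.
For bright reflection here: 2 n t = (m + ½) λ.
λ = 2 n t / (m + ½) = 5381 / (m + ½) nm.
m=6: 828 nm (IR); m=7: 717 nm (visible); m=8: 633 nm (visible); m=9: 566 nm (visible); m=10: 512 nm (visible); m=11: 468 nm (visible); m=12: 430 nm (visible); m=13: 399 nm (visible); m=14: 371 nm (UV).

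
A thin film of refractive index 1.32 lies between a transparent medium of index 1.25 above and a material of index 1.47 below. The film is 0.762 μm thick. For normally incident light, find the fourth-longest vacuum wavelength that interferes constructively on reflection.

At the upper boundary (n = 1.25 to n = 1.32) the reflected ray undergoes a half-wave phase shift.
At the lower boundary (n = 1.32 to n = 1.47) the reflected ray undergoes a half-wave phase shift.
The two reflections carry the same phase change, so no net offset.
With no net inversion, constructive interference in reflection requires 2 n t = m λ.
λ = 2 n t / m. The fourth-longest wavelength is m = 4: λ = 2 × 1.32 × 762 / 4.00 = 503 nm.

503 nm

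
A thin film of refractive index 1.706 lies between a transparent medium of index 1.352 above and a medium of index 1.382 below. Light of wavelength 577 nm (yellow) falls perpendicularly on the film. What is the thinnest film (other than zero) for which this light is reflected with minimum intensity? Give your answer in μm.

0.169 μm

At the upper boundary (n = 1.352 to n = 1.706) the reflected ray undergoes a half-wave phase shift.
At the lower boundary (n = 1.706 to n = 1.382) the reflected ray undergoes no phase shift.
The two reflections differ by half a wavelength.
So the condition for destructive reflection is 2 n t = m λ.
Minimum nonzero at m = 1: t = λ / (2 n) = 577 / (2 × 1.706) = 169 nm.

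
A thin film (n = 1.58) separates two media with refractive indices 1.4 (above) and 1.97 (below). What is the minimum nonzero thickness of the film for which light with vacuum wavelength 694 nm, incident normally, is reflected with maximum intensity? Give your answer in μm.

Top surface (1.4 → 1.58): reflection off a higher-index medium gives a half-wave phase shift.
Ray reflecting at the bottom interface goes from n = 1.58 toward n = 1.97: a half-wave phase shift.
The two reflections carry the same phase change, so no net offset.
For strong reflection here: 2 n t = m λ.
Minimum nonzero at m = 1: t = λ / (2 n) = 694 / (2 × 1.58) = 220 nm.

0.220 μm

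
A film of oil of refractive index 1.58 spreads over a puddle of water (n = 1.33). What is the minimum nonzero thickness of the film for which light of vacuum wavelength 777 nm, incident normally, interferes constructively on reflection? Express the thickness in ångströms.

Top surface (1.0 → 1.58): reflection off a higher-index medium gives a half-wave phase shift.
Bottom surface (1.58 → 1.33): reflection off a lower-index medium gives no phase shift.
Exactly one π shift → a net half-wave offset.
For bright reflection here: 2 n t = (m + ½) λ.
Minimum at m = 0: t = λ / (4 n) = 777 / (4 × 1.58) = 123 nm.

1229 Å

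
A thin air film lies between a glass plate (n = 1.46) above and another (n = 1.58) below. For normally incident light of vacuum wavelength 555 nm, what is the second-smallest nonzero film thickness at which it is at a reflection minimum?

555 nm

At the upper boundary (n = 1.46 to n = 1.0) the reflected ray undergoes no phase shift.
Ray reflecting at the bottom interface goes from n = 1.0 toward n = 1.58: a half-wave phase shift.
Net: one phase inversion between the two reflected rays.
For minimum reflection here: 2 n t = m λ.
The second-smallest nonzero thickness corresponds to m = 2: t = m λ / (2 n) = 2.00 × 555 / (2 × 1.0) = 555 nm.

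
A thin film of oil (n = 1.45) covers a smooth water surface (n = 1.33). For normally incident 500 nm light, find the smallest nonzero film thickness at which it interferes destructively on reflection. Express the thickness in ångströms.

Ray reflecting at the top interface goes from n = 1.0 toward n = 1.45: a half-wave phase shift.
Bottom surface (1.45 → 1.33): reflection off a lower-index medium gives no phase shift.
Net: one phase inversion between the two reflected rays.
So the condition for destructive reflection is 2 n t = m λ.
Minimum nonzero at m = 1: t = λ / (2 n) = 500 / (2 × 1.45) = 172 nm.

1724 Å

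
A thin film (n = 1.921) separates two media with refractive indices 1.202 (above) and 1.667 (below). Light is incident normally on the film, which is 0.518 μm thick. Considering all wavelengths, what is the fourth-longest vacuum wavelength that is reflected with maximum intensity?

569 nm

Top surface (1.202 → 1.921): reflection off a higher-index medium gives a half-wave phase shift.
At the lower boundary (n = 1.921 to n = 1.667) the reflected ray undergoes no phase shift.
Net: one phase inversion between the two reflected rays.
With one net inversion, constructive interference in reflection requires 2 n t = (m + ½) λ.
λ = 2 n t / (m + ½). The fourth-longest wavelength is m = 3: λ = 2 × 1.921 × 518 / 3.50 = 569 nm.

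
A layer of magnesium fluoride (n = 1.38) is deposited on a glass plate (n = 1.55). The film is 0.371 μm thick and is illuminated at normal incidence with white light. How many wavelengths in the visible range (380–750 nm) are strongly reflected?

Top surface (1.0 → 1.38): reflection off a higher-index medium gives a half-wave phase shift.
At the lower boundary (n = 1.38 to n = 1.55) the reflected ray undergoes a half-wave phase shift.
Net: no relative phase inversion (both shifts match).
With no net inversion, constructive interference in reflection requires 2 n t = m λ.
λ = 2 n t / m = 1024 / m nm.
m=1: 1024 nm (IR); m=2: 512 nm (visible); m=3: 341 nm (UV).

1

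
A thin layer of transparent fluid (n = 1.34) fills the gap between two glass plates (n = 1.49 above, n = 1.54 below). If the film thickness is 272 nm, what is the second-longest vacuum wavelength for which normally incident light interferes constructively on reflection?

At the upper boundary (n = 1.49 to n = 1.34) the reflected ray undergoes no phase shift.
Ray reflecting at the bottom interface goes from n = 1.34 toward n = 1.54: a half-wave phase shift.
The two reflections differ by half a wavelength.
For maximum reflection here: 2 n t = (m + ½) λ.
λ = 2 n t / (m + ½). The second-longest wavelength is m = 1: λ = 2 × 1.34 × 272 / 1.50 = 486 nm.

486 nm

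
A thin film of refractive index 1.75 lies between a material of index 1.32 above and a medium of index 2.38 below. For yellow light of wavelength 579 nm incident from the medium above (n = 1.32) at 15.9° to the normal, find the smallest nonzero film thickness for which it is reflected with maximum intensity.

Top surface (1.32 → 1.75): reflection off a higher-index medium gives a half-wave phase shift.
Bottom surface (1.75 → 2.38): reflection off a higher-index medium gives a half-wave phase shift.
Net: no relative phase inversion (both shifts match).
For bright reflection here: 2 n t cos θ_r = m λ.
Snell's law: 1.32 sin 15.9° = 1.75 sin θ_r → sin θ_r = 0.207, cos θ_r = 0.978.
Minimum nonzero at m = 1: t = λ / (2 n cos θ_r) = 579 / (2 × 1.75 × 0.978) = 169 nm.

169 nm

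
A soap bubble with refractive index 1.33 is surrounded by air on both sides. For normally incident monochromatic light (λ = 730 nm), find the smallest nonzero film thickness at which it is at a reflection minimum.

274 nm

At the upper boundary (n = 1.0 to n = 1.33) the reflected ray undergoes a half-wave phase shift.
Ray reflecting at the bottom interface goes from n = 1.33 toward n = 1.0: no phase shift.
Net: one phase inversion between the two reflected rays.
For weak reflection here: 2 n t = m λ.
Minimum nonzero at m = 1: t = λ / (2 n) = 730 / (2 × 1.33) = 274 nm.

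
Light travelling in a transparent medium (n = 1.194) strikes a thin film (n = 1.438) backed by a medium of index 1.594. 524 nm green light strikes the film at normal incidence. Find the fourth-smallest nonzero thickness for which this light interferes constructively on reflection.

Top surface (1.194 → 1.438): reflection off a higher-index medium gives a half-wave phase shift.
Bottom surface (1.438 → 1.594): reflection off a higher-index medium gives a half-wave phase shift.
Zero or two π shifts → no net half-wave offset.
For maximum reflection here: 2 n t = m λ.
The fourth-smallest nonzero thickness corresponds to m = 4: t = m λ / (2 n) = 4.00 × 524 / (2 × 1.438) = 729 nm.

729 nm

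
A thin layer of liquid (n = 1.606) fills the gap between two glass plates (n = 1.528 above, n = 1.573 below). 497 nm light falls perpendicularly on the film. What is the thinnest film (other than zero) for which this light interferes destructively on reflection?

155 nm

Top surface (1.528 → 1.606): reflection off a higher-index medium gives a half-wave phase shift.
Bottom surface (1.606 → 1.573): reflection off a lower-index medium gives no phase shift.
Net: one phase inversion between the two reflected rays.
For weak reflection here: 2 n t = m λ.
Minimum nonzero at m = 1: t = λ / (2 n) = 497 / (2 × 1.606) = 155 nm.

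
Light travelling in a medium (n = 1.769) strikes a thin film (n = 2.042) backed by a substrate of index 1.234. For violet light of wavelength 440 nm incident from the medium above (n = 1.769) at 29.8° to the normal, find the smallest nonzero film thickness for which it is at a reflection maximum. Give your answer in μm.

0.0597 μm

Ray reflecting at the top interface goes from n = 1.769 toward n = 2.042: a half-wave phase shift.
Ray reflecting at the bottom interface goes from n = 2.042 toward n = 1.234: no phase shift.
Exactly one π shift → a net half-wave offset.
For strong reflection here: 2 n t cos θ_r = (m + ½) λ.
Snell's law: 1.769 sin 29.8° = 2.042 sin θ_r → sin θ_r = 0.431, cos θ_r = 0.903.
Minimum at m = 0: t = λ / (4 n cos θ_r) = 440 / (4 × 2.042 × 0.903) = 59.7 nm.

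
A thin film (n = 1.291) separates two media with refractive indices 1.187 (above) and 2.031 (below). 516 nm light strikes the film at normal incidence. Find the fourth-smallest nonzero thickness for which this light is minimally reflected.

Ray reflecting at the top interface goes from n = 1.187 toward n = 1.291: a half-wave phase shift.
At the lower boundary (n = 1.291 to n = 2.031) the reflected ray undergoes a half-wave phase shift.
The two reflections carry the same phase change, so no net offset.
With no net inversion, destructive interference in reflection requires 2 n t = (m + ½) λ.
The fourth-smallest nonzero thickness corresponds to m = 3: t = (m + ½) λ / (2 n) = 3.50 × 516 / (2 × 1.291) = 699 nm.

699 nm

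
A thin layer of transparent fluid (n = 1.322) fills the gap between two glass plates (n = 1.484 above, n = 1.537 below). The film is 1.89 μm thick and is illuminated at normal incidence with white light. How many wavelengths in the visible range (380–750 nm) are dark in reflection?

At the upper boundary (n = 1.484 to n = 1.322) the reflected ray undergoes no phase shift.
Bottom surface (1.322 → 1.537): reflection off a higher-index medium gives a half-wave phase shift.
The two reflections differ by half a wavelength.
With one net inversion, destructive interference in reflection requires 2 n t = m λ.
λ = 2 n t / m = 4997 / m nm.
m=6: 833 nm (IR); m=7: 714 nm (visible); m=8: 625 nm (visible); m=9: 555 nm (visible); m=10: 500 nm (visible); m=11: 454 nm (visible); m=12: 416 nm (visible); m=13: 384 nm (visible); m=14: 357 nm (UV).

7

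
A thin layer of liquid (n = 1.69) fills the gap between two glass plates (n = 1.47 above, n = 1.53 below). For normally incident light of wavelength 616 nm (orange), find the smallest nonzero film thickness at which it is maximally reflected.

91.1 nm

At the upper boundary (n = 1.47 to n = 1.69) the reflected ray undergoes a half-wave phase shift.
Bottom surface (1.69 → 1.53): reflection off a lower-index medium gives no phase shift.
Net: one phase inversion between the two reflected rays.
So the condition for constructive reflection is 2 n t = (m + ½) λ.
Minimum at m = 0: t = λ / (4 n) = 616 / (4 × 1.69) = 91.1 nm.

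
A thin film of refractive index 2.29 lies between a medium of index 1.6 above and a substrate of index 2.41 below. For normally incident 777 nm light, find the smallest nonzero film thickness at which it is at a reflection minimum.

84.8 nm

Top surface (1.6 → 2.29): reflection off a higher-index medium gives a half-wave phase shift.
Bottom surface (2.29 → 2.41): reflection off a higher-index medium gives a half-wave phase shift.
Zero or two π shifts → no net half-wave offset.
With no net inversion, destructive interference in reflection requires 2 n t = (m + ½) λ.
Minimum at m = 0: t = λ / (4 n) = 777 / (4 × 2.29) = 84.8 nm.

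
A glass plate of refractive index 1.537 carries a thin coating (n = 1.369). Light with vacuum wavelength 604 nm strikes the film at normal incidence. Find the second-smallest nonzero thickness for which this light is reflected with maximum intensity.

Top surface (1.0 → 1.369): reflection off a higher-index medium gives a half-wave phase shift.
At the lower boundary (n = 1.369 to n = 1.537) the reflected ray undergoes a half-wave phase shift.
Net: no relative phase inversion (both shifts match).
So the condition for constructive reflection is 2 n t = m λ.
The second-smallest nonzero thickness corresponds to m = 2: t = m λ / (2 n) = 2.00 × 604 / (2 × 1.369) = 441 nm.

441 nm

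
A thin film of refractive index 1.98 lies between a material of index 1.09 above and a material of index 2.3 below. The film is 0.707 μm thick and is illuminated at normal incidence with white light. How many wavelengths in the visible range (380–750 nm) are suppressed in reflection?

Top surface (1.09 → 1.98): reflection off a higher-index medium gives a half-wave phase shift.
At the lower boundary (n = 1.98 to n = 2.3) the reflected ray undergoes a half-wave phase shift.
Net: no relative phase inversion (both shifts match).
With no net inversion, destructive interference in reflection requires 2 n t = (m + ½) λ.
λ = 2 n t / (m + ½) = 2800 / (m + ½) nm.
m=3: 800 nm (IR); m=4: 622 nm (visible); m=5: 509 nm (visible); m=6: 431 nm (visible); m=7: 373 nm (UV).

3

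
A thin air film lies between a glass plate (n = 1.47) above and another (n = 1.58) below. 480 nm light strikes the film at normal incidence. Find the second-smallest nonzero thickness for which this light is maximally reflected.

360 nm

At the upper boundary (n = 1.47 to n = 1.0) the reflected ray undergoes no phase shift.
At the lower boundary (n = 1.0 to n = 1.58) the reflected ray undergoes a half-wave phase shift.
Net: one phase inversion between the two reflected rays.
For bright reflection here: 2 n t = (m + ½) λ.
The second-smallest nonzero thickness corresponds to m = 1: t = (m + ½) λ / (2 n) = 1.50 × 480 / (2 × 1.0) = 360 nm.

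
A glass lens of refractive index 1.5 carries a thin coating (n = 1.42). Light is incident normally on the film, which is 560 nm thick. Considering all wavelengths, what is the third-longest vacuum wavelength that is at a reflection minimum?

Top surface (1.0 → 1.42): reflection off a higher-index medium gives a half-wave phase shift.
At the lower boundary (n = 1.42 to n = 1.5) the reflected ray undergoes a half-wave phase shift.
Net: no relative phase inversion (both shifts match).
For minimum reflection here: 2 n t = (m + ½) λ.
λ = 2 n t / (m + ½). The third-longest wavelength is m = 2: λ = 2 × 1.42 × 560 / 2.50 = 636 nm.

636 nm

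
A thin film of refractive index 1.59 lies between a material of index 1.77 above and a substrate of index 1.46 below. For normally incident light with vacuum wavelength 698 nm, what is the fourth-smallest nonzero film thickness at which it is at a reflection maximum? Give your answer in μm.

Top surface (1.77 → 1.59): reflection off a lower-index medium gives no phase shift.
Bottom surface (1.59 → 1.46): reflection off a lower-index medium gives no phase shift.
The two reflections carry the same phase change, so no net offset.
For strong reflection here: 2 n t = m λ.
The fourth-smallest nonzero thickness corresponds to m = 4: t = m λ / (2 n) = 4.00 × 698 / (2 × 1.59) = 878 nm.

0.878 μm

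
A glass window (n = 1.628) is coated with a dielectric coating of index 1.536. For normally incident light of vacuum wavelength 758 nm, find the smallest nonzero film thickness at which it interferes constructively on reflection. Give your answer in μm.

0.247 μm

Ray reflecting at the top interface goes from n = 1.0 toward n = 1.536: a half-wave phase shift.
Ray reflecting at the bottom interface goes from n = 1.536 toward n = 1.628: a half-wave phase shift.
The two reflections carry the same phase change, so no net offset.
So the condition for constructive reflection is 2 n t = m λ.
Minimum nonzero at m = 1: t = λ / (2 n) = 758 / (2 × 1.536) = 247 nm.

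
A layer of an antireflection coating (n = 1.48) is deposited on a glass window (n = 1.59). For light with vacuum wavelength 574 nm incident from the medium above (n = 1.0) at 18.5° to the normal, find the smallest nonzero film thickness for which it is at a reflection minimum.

Top surface (1.0 → 1.48): reflection off a higher-index medium gives a half-wave phase shift.
At the lower boundary (n = 1.48 to n = 1.59) the reflected ray undergoes a half-wave phase shift.
Zero or two π shifts → no net half-wave offset.
With no net inversion, destructive interference in reflection requires 2 n t cos θ_r = (m + ½) λ.
Snell's law: 1.0 sin 18.5° = 1.48 sin θ_r → sin θ_r = 0.214, cos θ_r = 0.977.
Minimum at m = 0: t = λ / (4 n cos θ_r) = 574 / (4 × 1.48 × 0.977) = 99.3 nm.

99.3 nm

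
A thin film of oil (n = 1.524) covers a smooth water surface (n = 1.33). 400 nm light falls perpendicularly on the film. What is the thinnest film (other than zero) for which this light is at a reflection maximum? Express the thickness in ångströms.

656 Å

Ray reflecting at the top interface goes from n = 1.0 toward n = 1.524: a half-wave phase shift.
Bottom surface (1.524 → 1.33): reflection off a lower-index medium gives no phase shift.
The two reflections differ by half a wavelength.
So the condition for constructive reflection is 2 n t = (m + ½) λ.
Minimum at m = 0: t = λ / (4 n) = 400 / (4 × 1.524) = 65.6 nm.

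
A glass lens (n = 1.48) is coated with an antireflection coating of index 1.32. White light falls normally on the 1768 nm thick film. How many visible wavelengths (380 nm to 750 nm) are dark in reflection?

Top surface (1.0 → 1.32): reflection off a higher-index medium gives a half-wave phase shift.
Ray reflecting at the bottom interface goes from n = 1.32 toward n = 1.48: a half-wave phase shift.
Net: no relative phase inversion (both shifts match).
So the condition for destructive reflection is 2 n t = (m + ½) λ.
λ = 2 n t / (m + ½) = 4668 / (m + ½) nm.
m=5: 849 nm (IR); m=6: 718 nm (visible); m=7: 622 nm (visible); m=8: 549 nm (visible); m=9: 491 nm (visible); m=10: 445 nm (visible); m=11: 406 nm (visible); m=12: 373 nm (UV).

6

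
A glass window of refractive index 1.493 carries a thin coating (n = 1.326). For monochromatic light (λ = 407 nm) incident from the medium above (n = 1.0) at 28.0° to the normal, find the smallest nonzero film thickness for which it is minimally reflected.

82.0 nm

At the upper boundary (n = 1.0 to n = 1.326) the reflected ray undergoes a half-wave phase shift.
Bottom surface (1.326 → 1.493): reflection off a higher-index medium gives a half-wave phase shift.
The two reflections carry the same phase change, so no net offset.
With no net inversion, destructive interference in reflection requires 2 n t cos θ_r = (m + ½) λ.
Snell's law: 1.0 sin 28.0° = 1.326 sin θ_r → sin θ_r = 0.354, cos θ_r = 0.935.
Minimum at m = 0: t = λ / (4 n cos θ_r) = 407 / (4 × 1.326 × 0.935) = 82.0 nm.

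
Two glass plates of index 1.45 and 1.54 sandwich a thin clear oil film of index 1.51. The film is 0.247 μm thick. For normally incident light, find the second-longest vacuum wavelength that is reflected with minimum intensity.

Ray reflecting at the top interface goes from n = 1.45 toward n = 1.51: a half-wave phase shift.
Ray reflecting at the bottom interface goes from n = 1.51 toward n = 1.54: a half-wave phase shift.
Zero or two π shifts → no net half-wave offset.
With no net inversion, destructive interference in reflection requires 2 n t = (m + ½) λ.
λ = 2 n t / (m + ½). The second-longest wavelength is m = 1: λ = 2 × 1.51 × 247 / 1.50 = 497 nm.

497 nm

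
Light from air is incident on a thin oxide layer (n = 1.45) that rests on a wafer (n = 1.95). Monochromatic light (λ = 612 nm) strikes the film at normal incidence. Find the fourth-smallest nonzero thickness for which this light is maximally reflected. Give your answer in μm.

Top surface (1.0 → 1.45): reflection off a higher-index medium gives a half-wave phase shift.
Ray reflecting at the bottom interface goes from n = 1.45 toward n = 1.95: a half-wave phase shift.
Zero or two π shifts → no net half-wave offset.
With no net inversion, constructive interference in reflection requires 2 n t = m λ.
The fourth-smallest nonzero thickness corresponds to m = 4: t = m λ / (2 n) = 4.00 × 612 / (2 × 1.45) = 844 nm.

0.844 μm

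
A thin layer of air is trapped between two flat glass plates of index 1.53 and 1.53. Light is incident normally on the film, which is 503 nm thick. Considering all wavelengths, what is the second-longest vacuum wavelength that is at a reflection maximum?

Top surface (1.53 → 1.0): reflection off a lower-index medium gives no phase shift.
Ray reflecting at the bottom interface goes from n = 1.0 toward n = 1.53: a half-wave phase shift.
Net: one phase inversion between the two reflected rays.
So the condition for constructive reflection is 2 n t = (m + ½) λ.
λ = 2 n t / (m + ½). The second-longest wavelength is m = 1: λ = 2 × 1.0 × 503 / 1.50 = 671 nm.

671 nm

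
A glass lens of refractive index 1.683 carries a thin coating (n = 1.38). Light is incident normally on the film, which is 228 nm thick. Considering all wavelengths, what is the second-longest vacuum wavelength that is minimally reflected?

At the upper boundary (n = 1.0 to n = 1.38) the reflected ray undergoes a half-wave phase shift.
Bottom surface (1.38 → 1.683): reflection off a higher-index medium gives a half-wave phase shift.
The two reflections carry the same phase change, so no net offset.
So the condition for destructive reflection is 2 n t = (m + ½) λ.
λ = 2 n t / (m + ½). The second-longest wavelength is m = 1: λ = 2 × 1.38 × 228 / 1.50 = 420 nm.

420 nm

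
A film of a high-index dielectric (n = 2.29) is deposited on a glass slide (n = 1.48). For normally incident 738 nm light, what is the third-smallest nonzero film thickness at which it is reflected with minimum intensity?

Ray reflecting at the top interface goes from n = 1.0 toward n = 2.29: a half-wave phase shift.
At the lower boundary (n = 2.29 to n = 1.48) the reflected ray undergoes no phase shift.
Exactly one π shift → a net half-wave offset.
For dark reflection here: 2 n t = m λ.
The third-smallest nonzero thickness corresponds to m = 3: t = m λ / (2 n) = 3.00 × 738 / (2 × 2.29) = 483 nm.

483 nm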